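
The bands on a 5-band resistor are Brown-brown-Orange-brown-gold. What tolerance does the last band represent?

±5%

The last band, gold, is the tolerance band.
Gold corresponds to ±5%.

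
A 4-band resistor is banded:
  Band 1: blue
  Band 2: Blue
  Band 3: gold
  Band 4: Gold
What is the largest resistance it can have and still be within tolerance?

Blue → 6 (first significant figure)
Blue → 6 (second significant figure)
Gold → ×0.1 multiplier
Gold → ±5% tolerance
66 × 0.1 = 6.6 Ω
Largest = 6.6 × (1 + 5/100) = 6.93 Ω.

6.93 Ω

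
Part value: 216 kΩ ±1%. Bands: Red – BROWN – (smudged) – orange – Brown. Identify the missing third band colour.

blue

216000 Ω = 216 × 10^3.
The third band gives digit 6 of the significand, and 6 is blue.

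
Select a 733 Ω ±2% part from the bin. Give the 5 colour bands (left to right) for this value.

violet, orange, orange, black, red

733 Ω = 733 × 10^0.
7 → violet
3 → orange
3 → orange
Multiplier 10^0 → black.
±2% tolerance → red.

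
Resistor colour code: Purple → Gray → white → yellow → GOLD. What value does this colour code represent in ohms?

Violet → 7 (first significant figure)
Grey → 8 (second significant figure)
White → 9 (third significant figure)
Yellow → ×10^4 multiplier
789 × 10000 = 7890000 Ω

7890000 Ω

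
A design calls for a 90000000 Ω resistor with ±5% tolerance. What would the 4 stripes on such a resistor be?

90000000 Ω = 90 × 10^6.
9 → white
0 → black
Multiplier 10^6 → blue.
±5% tolerance → gold.

white, black, blue, gold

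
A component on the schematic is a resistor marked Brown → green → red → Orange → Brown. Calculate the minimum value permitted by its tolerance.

Brown → 1 (first significant figure)
Green → 5 (second significant figure)
Red → 2 (third significant figure)
Orange → ×10^3 multiplier
Brown → ±1% tolerance
152 × 1000 = 152000 Ω
Minimum = 152000 × (1 − 1/100) = 150480 Ω.

150480 Ω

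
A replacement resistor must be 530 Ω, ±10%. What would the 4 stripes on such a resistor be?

green, orange, brown, silver

530 Ω = 53 × 10^1.
5 → green
3 → orange
Multiplier 10^1 → brown.
±10% tolerance → silver.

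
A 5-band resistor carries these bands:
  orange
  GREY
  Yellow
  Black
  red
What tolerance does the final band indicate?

±2%

The last band, red, is the tolerance band.
Red corresponds to ±2%.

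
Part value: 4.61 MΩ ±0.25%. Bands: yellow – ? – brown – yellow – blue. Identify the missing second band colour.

4610000 Ω = 461 × 10^4.
The second band gives digit 6 of the significand, and 6 is blue.

blue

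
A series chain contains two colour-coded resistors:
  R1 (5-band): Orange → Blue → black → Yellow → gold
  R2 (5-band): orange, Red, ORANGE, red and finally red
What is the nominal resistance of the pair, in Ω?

3632300 Ω

R1: orange, blue, black → 360; yellow ×10^4 → 3600000 Ω.
R2: orange, red, orange → 323; red ×10^2 → 32300 Ω.
Series: 3600000 + 32300 = 3632300 Ω.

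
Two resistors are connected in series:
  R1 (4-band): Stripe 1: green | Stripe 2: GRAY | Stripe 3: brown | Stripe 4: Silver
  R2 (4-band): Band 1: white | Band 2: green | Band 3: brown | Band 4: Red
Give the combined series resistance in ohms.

1530 Ω

R1: green, grey → 58; brown ×10 → 580 Ω.
R2: white, green → 95; brown ×10 → 950 Ω.
Series: 580 + 950 = 1530 Ω.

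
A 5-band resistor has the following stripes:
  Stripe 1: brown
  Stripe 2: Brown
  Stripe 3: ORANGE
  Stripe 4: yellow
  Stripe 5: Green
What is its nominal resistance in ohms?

Brown → 1 (first significant figure)
Brown → 1 (second significant figure)
Orange → 3 (third significant figure)
Yellow → ×10^4 multiplier
113 × 10000 = 1130000 Ω

1130000 Ω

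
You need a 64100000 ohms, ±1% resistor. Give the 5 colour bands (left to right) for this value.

64100000 Ω = 641 × 10^5.
6 → blue
4 → yellow
1 → brown
Multiplier 10^5 → green.
±1% tolerance → brown.

blue, yellow, brown, green, brown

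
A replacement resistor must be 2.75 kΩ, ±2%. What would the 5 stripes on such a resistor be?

2750 Ω = 275 × 10^1.
2 → red
7 → violet
5 → green
Multiplier 10^1 → brown.
±2% tolerance → red.

red, violet, green, brown, red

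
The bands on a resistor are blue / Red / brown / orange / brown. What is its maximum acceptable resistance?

Blue → 6 (first significant figure)
Red → 2 (second significant figure)
Brown → 1 (third significant figure)
Orange → ×10^3 multiplier
Brown → ±1% tolerance
621 × 1000 = 621000 Ω
Maximum = 621000 × (1 + 1/100) = 627210 Ω.

627210 Ω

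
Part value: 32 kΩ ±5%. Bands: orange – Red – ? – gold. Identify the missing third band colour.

orange

32000 Ω = 32 × 10^3.
The third band is the multiplier, 10^3, which is orange.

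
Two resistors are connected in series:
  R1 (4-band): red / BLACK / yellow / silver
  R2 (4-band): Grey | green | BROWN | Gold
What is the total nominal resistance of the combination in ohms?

200850 Ω

R1: red, black → 20; yellow ×10^4 → 200000 Ω.
R2: grey, green → 85; brown ×10 → 850 Ω.
Series: 200000 + 850 = 200850 Ω.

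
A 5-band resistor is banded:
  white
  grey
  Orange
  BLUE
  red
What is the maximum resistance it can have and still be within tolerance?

White → 9 (first significant figure)
Grey → 8 (second significant figure)
Orange → 3 (third significant figure)
Blue → ×10^6 multiplier
Red → ±2% tolerance
983 × 1000000 = 983000000 Ω
Maximum = 983000000 × (1 + 2/100) = 1002660000 Ω.

1002660000 Ω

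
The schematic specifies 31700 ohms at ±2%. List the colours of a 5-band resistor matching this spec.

31700 Ω = 317 × 10^2.
3 → orange
1 → brown
7 → violet
Multiplier 10^2 → red.
±2% tolerance → red.

orange, brown, violet, red, red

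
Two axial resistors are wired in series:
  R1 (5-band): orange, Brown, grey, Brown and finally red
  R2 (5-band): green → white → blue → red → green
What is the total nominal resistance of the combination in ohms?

R1: orange, brown, grey → 318; brown ×10 → 3180 Ω.
R2: green, white, blue → 596; red ×10^2 → 59600 Ω.
Series: 3180 + 59600 = 62780 Ω.

62780 Ω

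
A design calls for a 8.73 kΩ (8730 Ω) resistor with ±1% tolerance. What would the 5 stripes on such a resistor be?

grey, violet, orange, brown, brown

8730 Ω = 873 × 10^1.
8 → grey
7 → violet
3 → orange
Multiplier 10^1 → brown.
±1% tolerance → brown.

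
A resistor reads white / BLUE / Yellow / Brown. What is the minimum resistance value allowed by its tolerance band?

950400 Ω

White → 9 (first significant figure)
Blue → 6 (second significant figure)
Yellow → ×10^4 multiplier
Brown → ±1% tolerance
96 × 10000 = 960000 Ω
Minimum = 960000 × (1 − 1/100) = 950400 Ω.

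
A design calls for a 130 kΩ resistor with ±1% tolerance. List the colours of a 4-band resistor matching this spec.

brown, orange, yellow, brown

130000 Ω = 13 × 10^4.
1 → brown
3 → orange
Multiplier 10^4 → yellow.
±1% tolerance → brown.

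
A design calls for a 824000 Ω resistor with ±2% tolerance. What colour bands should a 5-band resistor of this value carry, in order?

824000 Ω = 824 × 10^3.
8 → grey
2 → red
4 → yellow
Multiplier 10^3 → orange.
±2% tolerance → red.

grey, red, yellow, orange, red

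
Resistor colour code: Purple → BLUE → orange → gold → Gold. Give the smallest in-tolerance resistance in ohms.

72.485 Ω

Violet → 7 (first significant figure)
Blue → 6 (second significant figure)
Orange → 3 (third significant figure)
Gold → ×0.1 multiplier
Gold → ±5% tolerance
763 × 0.1 = 76.3 Ω
Smallest = 76.3 × (1 − 5/100) = 72.485 Ω.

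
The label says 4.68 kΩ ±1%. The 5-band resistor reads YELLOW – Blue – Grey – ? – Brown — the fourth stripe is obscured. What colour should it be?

brown

4680 Ω = 468 × 10^1.
The fourth band is the multiplier, 10^1, which is brown.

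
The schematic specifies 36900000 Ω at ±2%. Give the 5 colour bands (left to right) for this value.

orange, blue, white, green, red

36900000 Ω = 369 × 10^5.
3 → orange
6 → blue
9 → white
Multiplier 10^5 → green.
±2% tolerance → red.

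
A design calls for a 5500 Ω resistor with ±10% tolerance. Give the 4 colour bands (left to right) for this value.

green, green, red, silver

5500 Ω = 55 × 10^2.
5 → green
5 → green
Multiplier 10^2 → red.
±10% tolerance → silver.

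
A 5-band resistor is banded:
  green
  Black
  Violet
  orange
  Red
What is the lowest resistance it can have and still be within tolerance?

Green → 5 (first significant figure)
Black → 0 (second significant figure)
Violet → 7 (third significant figure)
Orange → ×10^3 multiplier
Red → ±2% tolerance
507 × 1000 = 507000 Ω
Lowest = 507000 × (1 − 2/100) = 496860 Ω.

496860 Ω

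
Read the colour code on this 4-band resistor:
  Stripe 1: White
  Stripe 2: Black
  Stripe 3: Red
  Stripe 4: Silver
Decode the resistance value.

White → 9 (first significant figure)
Black → 0 (second significant figure)
Red → ×10^2 multiplier
90 × 100 = 9000 Ω

9000 Ω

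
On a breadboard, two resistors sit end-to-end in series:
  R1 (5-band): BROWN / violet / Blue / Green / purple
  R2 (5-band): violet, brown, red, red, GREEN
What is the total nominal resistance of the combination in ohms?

R1: brown, violet, blue → 176; green ×10^5 → 17600000 Ω.
R2: violet, brown, red → 712; red ×10^2 → 71200 Ω.
Series: 17600000 + 71200 = 17671200 Ω.

17671200 Ω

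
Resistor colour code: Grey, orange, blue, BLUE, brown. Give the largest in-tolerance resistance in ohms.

844360000 Ω

Grey → 8 (first significant figure)
Orange → 3 (second significant figure)
Blue → 6 (third significant figure)
Blue → ×10^6 multiplier
Brown → ±1% tolerance
836 × 1000000 = 836000000 Ω
Largest = 836000000 × (1 + 1/100) = 844360000 Ω.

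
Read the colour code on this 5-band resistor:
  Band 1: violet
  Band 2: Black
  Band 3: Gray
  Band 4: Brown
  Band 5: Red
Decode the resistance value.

7080 Ω

Violet → 7 (first significant figure)
Black → 0 (second significant figure)
Grey → 8 (third significant figure)
Brown → ×10 multiplier
708 × 10 = 7080 Ω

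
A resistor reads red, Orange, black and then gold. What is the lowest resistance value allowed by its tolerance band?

21.85 Ω

Red → 2 (first significant figure)
Orange → 3 (second significant figure)
Black → ×1 multiplier
Gold → ±5% tolerance
23 × 1 = 23 Ω
Lowest = 23 × (1 − 5/100) = 21.85 Ω.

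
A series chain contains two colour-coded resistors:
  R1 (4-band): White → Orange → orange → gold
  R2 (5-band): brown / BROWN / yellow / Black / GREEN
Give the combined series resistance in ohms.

R1: white, orange → 93; orange ×10^3 → 93000 Ω.
R2: brown, brown, yellow → 114; black ×1 → 114 Ω.
Series: 93000 + 114 = 93114 Ω.

93114 Ω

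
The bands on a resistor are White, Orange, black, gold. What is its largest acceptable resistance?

97.65 Ω

White → 9 (first significant figure)
Orange → 3 (second significant figure)
Black → ×1 multiplier
Gold → ±5% tolerance
93 × 1 = 93 Ω
Largest = 93 × (1 + 5/100) = 97.65 Ω.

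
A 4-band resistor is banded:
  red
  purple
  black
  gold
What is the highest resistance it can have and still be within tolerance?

Red → 2 (first significant figure)
Violet → 7 (second significant figure)
Black → ×1 multiplier
Gold → ±5% tolerance
27 × 1 = 27 Ω
Highest = 27 × (1 + 5/100) = 28.35 Ω.

28.35 Ω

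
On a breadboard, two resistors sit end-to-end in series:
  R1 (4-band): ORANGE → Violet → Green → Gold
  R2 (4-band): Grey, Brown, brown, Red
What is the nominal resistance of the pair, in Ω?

R1: orange, violet → 37; green ×10^5 → 3700000 Ω.
R2: grey, brown → 81; brown ×10 → 810 Ω.
Series: 3700000 + 810 = 3700810 Ω.

3700810 Ω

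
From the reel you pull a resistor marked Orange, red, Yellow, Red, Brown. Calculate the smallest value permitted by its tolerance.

32076 Ω

Orange → 3 (first significant figure)
Red → 2 (second significant figure)
Yellow → 4 (third significant figure)
Red → ×10^2 multiplier
Brown → ±1% tolerance
324 × 100 = 32400 Ω
Smallest = 32400 × (1 − 1/100) = 32076 Ω.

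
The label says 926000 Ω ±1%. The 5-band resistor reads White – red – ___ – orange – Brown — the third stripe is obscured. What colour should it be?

926000 Ω = 926 × 10^3.
The third band gives digit 6 of the significand, and 6 is blue.

blue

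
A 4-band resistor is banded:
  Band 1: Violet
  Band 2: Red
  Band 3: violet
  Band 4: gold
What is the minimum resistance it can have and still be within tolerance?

684000000 Ω

Violet → 7 (first significant figure)
Red → 2 (second significant figure)
Violet → ×10^7 multiplier
Gold → ±5% tolerance
72 × 10000000 = 720000000 Ω
Minimum = 720000000 × (1 − 5/100) = 684000000 Ω.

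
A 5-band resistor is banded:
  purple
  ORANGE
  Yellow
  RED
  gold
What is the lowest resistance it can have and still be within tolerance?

Violet → 7 (first significant figure)
Orange → 3 (second significant figure)
Yellow → 4 (third significant figure)
Red → ×10^2 multiplier
Gold → ±5% tolerance
734 × 100 = 73400 Ω
Lowest = 73400 × (1 − 5/100) = 69730 Ω.

69730 Ω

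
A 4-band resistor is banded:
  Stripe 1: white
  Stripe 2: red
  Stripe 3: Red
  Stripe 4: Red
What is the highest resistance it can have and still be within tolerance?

9384 Ω

White → 9 (first significant figure)
Red → 2 (second significant figure)
Red → ×10^2 multiplier
Red → ±2% tolerance
92 × 100 = 9200 Ω
Highest = 9200 × (1 + 2/100) = 9384 Ω.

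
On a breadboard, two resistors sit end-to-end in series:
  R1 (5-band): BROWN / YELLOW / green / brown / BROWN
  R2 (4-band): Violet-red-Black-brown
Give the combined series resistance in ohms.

R1: brown, yellow, green → 145; brown ×10 → 1450 Ω.
R2: violet, red → 72; black ×1 → 72 Ω.
Series: 1450 + 72 = 1522 Ω.

1522 Ω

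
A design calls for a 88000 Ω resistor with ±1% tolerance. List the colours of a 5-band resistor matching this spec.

88000 Ω = 880 × 10^2.
8 → grey
8 → grey
0 → black
Multiplier 10^2 → red.
±1% tolerance → brown.

grey, grey, black, red, brown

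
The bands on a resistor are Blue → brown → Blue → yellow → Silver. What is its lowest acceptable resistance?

Blue → 6 (first significant figure)
Brown → 1 (second significant figure)
Blue → 6 (third significant figure)
Yellow → ×10^4 multiplier
Silver → ±10% tolerance
616 × 10000 = 6160000 Ω
Lowest = 6160000 × (1 − 10/100) = 5544000 Ω.

5544000 Ω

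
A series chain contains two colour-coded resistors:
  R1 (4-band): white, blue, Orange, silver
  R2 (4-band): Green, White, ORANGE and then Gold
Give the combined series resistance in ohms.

R1: white, blue → 96; orange ×10^3 → 96000 Ω.
R2: green, white → 59; orange ×10^3 → 59000 Ω.
Series: 96000 + 59000 = 155000 Ω.

155000 Ω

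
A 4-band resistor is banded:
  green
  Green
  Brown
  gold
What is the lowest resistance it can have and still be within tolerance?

522.5 Ω

Green → 5 (first significant figure)
Green → 5 (second significant figure)
Brown → ×10 multiplier
Gold → ±5% tolerance
55 × 10 = 550 Ω
Lowest = 550 × (1 − 5/100) = 522.5 Ω.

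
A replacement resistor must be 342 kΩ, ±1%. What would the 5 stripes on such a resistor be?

342000 Ω = 342 × 10^3.
3 → orange
4 → yellow
2 → red
Multiplier 10^3 → orange.
±1% tolerance → brown.

orange, yellow, red, orange, brown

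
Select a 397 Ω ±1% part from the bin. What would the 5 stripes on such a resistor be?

397 Ω = 397 × 10^0.
3 → orange
9 → white
7 → violet
Multiplier 10^0 → black.
±1% tolerance → brown.

orange, white, violet, black, brown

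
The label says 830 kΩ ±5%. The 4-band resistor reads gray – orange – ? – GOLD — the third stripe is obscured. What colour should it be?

yellow

830000 Ω = 83 × 10^4.
The third band is the multiplier, 10^4, which is yellow.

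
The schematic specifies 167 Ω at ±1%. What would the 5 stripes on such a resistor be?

167 Ω = 167 × 10^0.
1 → brown
6 → blue
7 → violet
Multiplier 10^0 → black.
±1% tolerance → brown.

brown, blue, violet, black, brown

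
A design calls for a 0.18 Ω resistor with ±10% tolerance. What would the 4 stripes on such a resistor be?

brown, grey, silver, silver

0.18 Ω = 18 × 10^-2.
1 → brown
8 → grey
Multiplier 10^-2 → silver.
±10% tolerance → silver.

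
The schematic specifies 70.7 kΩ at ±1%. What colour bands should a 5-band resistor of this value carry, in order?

70700 Ω = 707 × 10^2.
7 → violet
0 → black
7 → violet
Multiplier 10^2 → red.
±1% tolerance → brown.

violet, black, violet, red, brown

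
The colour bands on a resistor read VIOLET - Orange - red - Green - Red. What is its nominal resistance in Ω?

Violet → 7 (first significant figure)
Orange → 3 (second significant figure)
Red → 2 (third significant figure)
Green → ×10^5 multiplier
732 × 100000 = 73200000 Ω

73200000 Ω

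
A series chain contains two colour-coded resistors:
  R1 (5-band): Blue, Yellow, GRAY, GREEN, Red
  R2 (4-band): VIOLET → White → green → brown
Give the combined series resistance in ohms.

R1: blue, yellow, grey → 648; green ×10^5 → 64800000 Ω.
R2: violet, white → 79; green ×10^5 → 7900000 Ω.
Series: 64800000 + 7900000 = 72700000 Ω.

72700000 Ω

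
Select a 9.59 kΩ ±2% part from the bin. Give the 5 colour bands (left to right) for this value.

white, green, white, brown, red

9590 Ω = 959 × 10^1.
9 → white
5 → green
9 → white
Multiplier 10^1 → brown.
±2% tolerance → red.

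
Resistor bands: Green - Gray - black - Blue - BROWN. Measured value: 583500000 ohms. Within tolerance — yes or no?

Green → 5 (first significant figure)
Grey → 8 (second significant figure)
Black → 0 (third significant figure)
Blue → ×10^6 multiplier
Brown → ±1% tolerance
580 × 1000000 = 580000000 Ω
Allowed range: 574200000 Ω to 585800000 Ω.
583500000 ohms lies inside that range.

yes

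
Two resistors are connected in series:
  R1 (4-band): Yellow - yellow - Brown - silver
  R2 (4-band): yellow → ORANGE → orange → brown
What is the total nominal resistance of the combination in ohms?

43440 Ω

R1: yellow, yellow → 44; brown ×10 → 440 Ω.
R2: yellow, orange → 43; orange ×10^3 → 43000 Ω.
Series: 440 + 43000 = 43440 Ω.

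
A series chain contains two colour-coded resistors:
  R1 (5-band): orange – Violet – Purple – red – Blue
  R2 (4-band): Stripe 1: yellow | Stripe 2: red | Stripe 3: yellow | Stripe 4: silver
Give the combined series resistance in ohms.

457700 Ω

R1: orange, violet, violet → 377; red ×10^2 → 37700 Ω.
R2: yellow, red → 42; yellow ×10^4 → 420000 Ω.
Series: 37700 + 420000 = 457700 Ω.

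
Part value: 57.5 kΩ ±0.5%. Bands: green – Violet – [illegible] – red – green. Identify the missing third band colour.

57500 Ω = 575 × 10^2.
The third band gives digit 5 of the significand, and 5 is green.

green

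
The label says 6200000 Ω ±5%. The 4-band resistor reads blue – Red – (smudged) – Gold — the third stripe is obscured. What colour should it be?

green

6200000 Ω = 62 × 10^5.
The third band is the multiplier, 10^5, which is green.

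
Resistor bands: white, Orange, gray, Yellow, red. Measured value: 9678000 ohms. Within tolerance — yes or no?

White → 9 (first significant figure)
Orange → 3 (second significant figure)
Grey → 8 (third significant figure)
Yellow → ×10^4 multiplier
Red → ±2% tolerance
938 × 10000 = 9380000 Ω
Allowed range: 9192400 Ω to 9567600 Ω.
9678000 ohms lies outside that range.

no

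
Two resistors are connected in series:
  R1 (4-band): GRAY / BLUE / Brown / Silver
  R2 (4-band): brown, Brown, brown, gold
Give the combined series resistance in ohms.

970 Ω

R1: grey, blue → 86; brown ×10 → 860 Ω.
R2: brown, brown → 11; brown ×10 → 110 Ω.
Series: 860 + 110 = 970 Ω.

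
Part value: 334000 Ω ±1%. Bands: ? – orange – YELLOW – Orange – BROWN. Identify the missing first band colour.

334000 Ω = 334 × 10^3.
The first band gives digit 3 of the significand, and 3 is orange.

orange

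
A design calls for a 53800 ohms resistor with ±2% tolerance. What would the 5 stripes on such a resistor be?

53800 Ω = 538 × 10^2.
5 → green
3 → orange
8 → grey
Multiplier 10^2 → red.
±2% tolerance → red.

green, orange, grey, red, red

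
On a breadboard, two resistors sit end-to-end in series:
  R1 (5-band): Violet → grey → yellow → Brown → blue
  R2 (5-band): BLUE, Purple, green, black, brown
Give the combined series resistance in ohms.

R1: violet, grey, yellow → 784; brown ×10 → 7840 Ω.
R2: blue, violet, green → 675; black ×1 → 675 Ω.
Series: 7840 + 675 = 8515 Ω.

8515 Ω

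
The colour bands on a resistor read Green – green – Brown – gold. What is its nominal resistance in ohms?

550 Ω

Green → 5 (first significant figure)
Green → 5 (second significant figure)
Brown → ×10 multiplier
55 × 10 = 550 Ω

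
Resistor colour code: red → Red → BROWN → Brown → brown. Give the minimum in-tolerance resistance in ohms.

2187.9 Ω

Red → 2 (first significant figure)
Red → 2 (second significant figure)
Brown → 1 (third significant figure)
Brown → ×10 multiplier
Brown → ±1% tolerance
221 × 10 = 2210 Ω
Minimum = 2210 × (1 − 1/100) = 2187.9 Ω.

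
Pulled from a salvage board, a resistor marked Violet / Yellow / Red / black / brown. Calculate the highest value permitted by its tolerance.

749.42 Ω

Violet → 7 (first significant figure)
Yellow → 4 (second significant figure)
Red → 2 (third significant figure)
Black → ×1 multiplier
Brown → ±1% tolerance
742 × 1 = 742 Ω
Highest = 742 × (1 + 1/100) = 749.42 Ω.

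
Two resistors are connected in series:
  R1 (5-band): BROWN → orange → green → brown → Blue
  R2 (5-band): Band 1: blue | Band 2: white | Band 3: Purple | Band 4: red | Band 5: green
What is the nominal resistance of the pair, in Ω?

R1: brown, orange, green → 135; brown ×10 → 1350 Ω.
R2: blue, white, violet → 697; red ×10^2 → 69700 Ω.
Series: 1350 + 69700 = 71050 Ω.

71050 Ω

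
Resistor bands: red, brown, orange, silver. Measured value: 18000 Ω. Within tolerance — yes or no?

Red → 2 (first significant figure)
Brown → 1 (second significant figure)
Orange → ×10^3 multiplier
Silver → ±10% tolerance
21 × 1000 = 21000 Ω
Allowed range: 18900 Ω to 23100 Ω.
18000 Ω lies outside that range.

no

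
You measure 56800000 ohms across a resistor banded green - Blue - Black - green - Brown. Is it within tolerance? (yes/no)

no

Green → 5 (first significant figure)
Blue → 6 (second significant figure)
Black → 0 (third significant figure)
Green → ×10^5 multiplier
Brown → ±1% tolerance
560 × 100000 = 56000000 Ω
Allowed range: 55440000 Ω to 56560000 Ω.
56800000 ohms lies outside that range.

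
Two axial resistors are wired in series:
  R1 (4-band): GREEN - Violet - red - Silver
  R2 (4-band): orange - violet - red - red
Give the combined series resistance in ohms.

9400 Ω

R1: green, violet → 57; red ×10^2 → 5700 Ω.
R2: orange, violet → 37; red ×10^2 → 3700 Ω.
Series: 5700 + 3700 = 9400 Ω.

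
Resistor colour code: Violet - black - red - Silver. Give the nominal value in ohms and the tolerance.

Violet → 7 (first significant figure)
Black → 0 (second significant figure)
Red → ×10^2 multiplier
Silver → ±10% tolerance
70 × 100 = 7000 Ω

7000 Ω ±10%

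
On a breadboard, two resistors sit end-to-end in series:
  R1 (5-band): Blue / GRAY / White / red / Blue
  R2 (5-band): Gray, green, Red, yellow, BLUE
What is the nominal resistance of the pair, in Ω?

R1: blue, grey, white → 689; red ×10^2 → 68900 Ω.
R2: grey, green, red → 852; yellow ×10^4 → 8520000 Ω.
Series: 68900 + 8520000 = 8588900 Ω.

8588900 Ω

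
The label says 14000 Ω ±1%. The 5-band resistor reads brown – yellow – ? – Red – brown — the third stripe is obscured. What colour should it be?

black

14000 Ω = 140 × 10^2.
The third band gives digit 0 of the significand, and 0 is black.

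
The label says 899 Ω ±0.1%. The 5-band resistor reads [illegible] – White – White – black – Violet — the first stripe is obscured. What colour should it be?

grey

899 Ω = 899 × 10^0.
The first band gives digit 8 of the significand, and 8 is grey.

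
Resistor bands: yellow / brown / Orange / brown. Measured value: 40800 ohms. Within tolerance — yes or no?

Yellow → 4 (first significant figure)
Brown → 1 (second significant figure)
Orange → ×10^3 multiplier
Brown → ±1% tolerance
41 × 1000 = 41000 Ω
Allowed range: 40590 Ω to 41410 Ω.
40800 ohms lies inside that range.

yes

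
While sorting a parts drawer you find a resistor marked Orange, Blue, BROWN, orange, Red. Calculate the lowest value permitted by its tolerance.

353780 Ω

Orange → 3 (first significant figure)
Blue → 6 (second significant figure)
Brown → 1 (third significant figure)
Orange → ×10^3 multiplier
Red → ±2% tolerance
361 × 1000 = 361000 Ω
Lowest = 361000 × (1 − 2/100) = 353780 Ω.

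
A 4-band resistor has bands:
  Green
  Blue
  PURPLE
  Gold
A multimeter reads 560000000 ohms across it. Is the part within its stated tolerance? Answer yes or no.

Green → 5 (first significant figure)
Blue → 6 (second significant figure)
Violet → ×10^7 multiplier
Gold → ±5% tolerance
56 × 10000000 = 560000000 Ω
Allowed range: 532000000 Ω to 588000000 Ω.
560000000 ohms lies inside that range.

yes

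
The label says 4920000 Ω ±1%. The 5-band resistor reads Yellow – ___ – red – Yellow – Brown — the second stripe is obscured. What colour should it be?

white

4920000 Ω = 492 × 10^4.
The second band gives digit 9 of the significand, and 9 is white.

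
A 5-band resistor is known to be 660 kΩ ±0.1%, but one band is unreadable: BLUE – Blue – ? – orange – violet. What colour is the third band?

660000 Ω = 660 × 10^3.
The third band gives digit 0 of the significand, and 0 is black.

black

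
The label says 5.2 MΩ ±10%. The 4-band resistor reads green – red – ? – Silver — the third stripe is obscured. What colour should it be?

green

5200000 Ω = 52 × 10^5.
The third band is the multiplier, 10^5, which is green.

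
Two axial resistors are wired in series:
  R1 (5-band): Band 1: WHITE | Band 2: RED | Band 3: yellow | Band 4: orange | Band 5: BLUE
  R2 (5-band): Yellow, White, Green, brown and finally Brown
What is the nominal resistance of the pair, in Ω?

928950 Ω

R1: white, red, yellow → 924; orange ×10^3 → 924000 Ω.
R2: yellow, white, green → 495; brown ×10 → 4950 Ω.
Series: 924000 + 4950 = 928950 Ω.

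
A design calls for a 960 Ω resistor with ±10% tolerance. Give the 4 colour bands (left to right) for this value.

960 Ω = 96 × 10^1.
9 → white
6 → blue
Multiplier 10^1 → brown.
±10% tolerance → silver.

white, blue, brown, silver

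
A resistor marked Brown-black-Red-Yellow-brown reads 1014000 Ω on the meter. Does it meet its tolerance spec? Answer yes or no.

yes

Brown → 1 (first significant figure)
Black → 0 (second significant figure)
Red → 2 (third significant figure)
Yellow → ×10^4 multiplier
Brown → ±1% tolerance
102 × 10000 = 1020000 Ω
Allowed range: 1009800 Ω to 1030200 Ω.
1014000 Ω lies inside that range.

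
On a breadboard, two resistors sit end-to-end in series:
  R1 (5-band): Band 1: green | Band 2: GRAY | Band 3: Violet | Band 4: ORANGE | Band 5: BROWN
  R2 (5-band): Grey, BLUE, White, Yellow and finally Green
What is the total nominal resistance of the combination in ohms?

9277000 Ω

R1: green, grey, violet → 587; orange ×10^3 → 587000 Ω.
R2: grey, blue, white → 869; yellow ×10^4 → 8690000 Ω.
Series: 587000 + 8690000 = 9277000 Ω.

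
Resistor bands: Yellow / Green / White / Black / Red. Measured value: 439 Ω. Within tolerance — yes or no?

no

Yellow → 4 (first significant figure)
Green → 5 (second significant figure)
White → 9 (third significant figure)
Black → ×1 multiplier
Red → ±2% tolerance
459 × 1 = 459 Ω
Allowed range: 449.82 Ω to 468.18 Ω.
439 Ω lies outside that range.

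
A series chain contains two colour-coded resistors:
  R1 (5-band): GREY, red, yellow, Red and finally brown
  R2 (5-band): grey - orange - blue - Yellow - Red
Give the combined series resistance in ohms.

8442400 Ω

R1: grey, red, yellow → 824; red ×10^2 → 82400 Ω.
R2: grey, orange, blue → 836; yellow ×10^4 → 8360000 Ω.
Series: 82400 + 8360000 = 8442400 Ω.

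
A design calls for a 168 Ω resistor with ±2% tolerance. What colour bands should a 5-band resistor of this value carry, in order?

168 Ω = 168 × 10^0.
1 → brown
6 → blue
8 → grey
Multiplier 10^0 → black.
±2% tolerance → red.

brown, blue, grey, black, red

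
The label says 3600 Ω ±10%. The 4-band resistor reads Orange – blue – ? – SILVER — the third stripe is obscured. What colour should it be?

3600 Ω = 36 × 10^2.
The third band is the multiplier, 10^2, which is red.

red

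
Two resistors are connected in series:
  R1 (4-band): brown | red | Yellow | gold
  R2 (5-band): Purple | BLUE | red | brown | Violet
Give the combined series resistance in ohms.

127620 Ω

R1: brown, red → 12; yellow ×10^4 → 120000 Ω.
R2: violet, blue, red → 762; brown ×10 → 7620 Ω.
Series: 120000 + 7620 = 127620 Ω.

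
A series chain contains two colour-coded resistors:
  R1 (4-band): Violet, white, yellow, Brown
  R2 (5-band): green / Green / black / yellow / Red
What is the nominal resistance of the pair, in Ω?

R1: violet, white → 79; yellow ×10^4 → 790000 Ω.
R2: green, green, black → 550; yellow ×10^4 → 5500000 Ω.
Series: 790000 + 5500000 = 6290000 Ω.

6290000 Ω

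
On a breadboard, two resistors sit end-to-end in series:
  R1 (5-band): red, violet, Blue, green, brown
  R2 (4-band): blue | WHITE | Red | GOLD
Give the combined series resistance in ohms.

R1: red, violet, blue → 276; green ×10^5 → 27600000 Ω.
R2: blue, white → 69; red ×10^2 → 6900 Ω.
Series: 27600000 + 6900 = 27606900 Ω.

27606900 Ω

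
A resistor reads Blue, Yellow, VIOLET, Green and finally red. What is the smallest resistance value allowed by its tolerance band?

63406000 Ω

Blue → 6 (first significant figure)
Yellow → 4 (second significant figure)
Violet → 7 (third significant figure)
Green → ×10^5 multiplier
Red → ±2% tolerance
647 × 100000 = 64700000 Ω
Smallest = 64700000 × (1 − 2/100) = 63406000 Ω.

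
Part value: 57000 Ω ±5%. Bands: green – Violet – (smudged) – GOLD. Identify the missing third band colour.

orange

57000 Ω = 57 × 10^3.
The third band is the multiplier, 10^3, which is orange.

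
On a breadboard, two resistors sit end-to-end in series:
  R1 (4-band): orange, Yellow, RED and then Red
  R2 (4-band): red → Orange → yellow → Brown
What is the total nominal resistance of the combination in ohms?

R1: orange, yellow → 34; red ×10^2 → 3400 Ω.
R2: red, orange → 23; yellow ×10^4 → 230000 Ω.
Series: 3400 + 230000 = 233400 Ω.

233400 Ω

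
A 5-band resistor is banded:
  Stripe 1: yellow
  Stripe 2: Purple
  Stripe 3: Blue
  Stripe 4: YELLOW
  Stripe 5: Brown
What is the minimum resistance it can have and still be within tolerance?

Yellow → 4 (first significant figure)
Violet → 7 (second significant figure)
Blue → 6 (third significant figure)
Yellow → ×10^4 multiplier
Brown → ±1% tolerance
476 × 10000 = 4760000 Ω
Minimum = 4760000 × (1 − 1/100) = 4712400 Ω.

4712400 Ω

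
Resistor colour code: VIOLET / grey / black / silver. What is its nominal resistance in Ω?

78 Ω

Violet → 7 (first significant figure)
Grey → 8 (second significant figure)
Black → ×1 multiplier
78 × 1 = 78 Ω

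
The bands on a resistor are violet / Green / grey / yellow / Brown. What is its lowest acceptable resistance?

7504200 Ω

Violet → 7 (first significant figure)
Green → 5 (second significant figure)
Grey → 8 (third significant figure)
Yellow → ×10^4 multiplier
Brown → ±1% tolerance
758 × 10000 = 7580000 Ω
Lowest = 7580000 × (1 − 1/100) = 7504200 Ω.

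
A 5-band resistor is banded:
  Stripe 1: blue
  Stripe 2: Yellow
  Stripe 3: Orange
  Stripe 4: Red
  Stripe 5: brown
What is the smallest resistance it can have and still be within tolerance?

Blue → 6 (first significant figure)
Yellow → 4 (second significant figure)
Orange → 3 (third significant figure)
Red → ×10^2 multiplier
Brown → ±1% tolerance
643 × 100 = 64300 Ω
Smallest = 64300 × (1 − 1/100) = 63657 Ω.

63657 Ω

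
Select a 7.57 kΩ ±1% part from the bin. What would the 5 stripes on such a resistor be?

7570 Ω = 757 × 10^1.
7 → violet
5 → green
7 → violet
Multiplier 10^1 → brown.
±1% tolerance → brown.

violet, green, violet, brown, brown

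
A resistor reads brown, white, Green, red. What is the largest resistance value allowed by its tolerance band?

1938000 Ω

Brown → 1 (first significant figure)
White → 9 (second significant figure)
Green → ×10^5 multiplier
Red → ±2% tolerance
19 × 100000 = 1900000 Ω
Largest = 1900000 × (1 + 2/100) = 1938000 Ω.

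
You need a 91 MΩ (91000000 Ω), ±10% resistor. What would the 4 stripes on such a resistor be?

91000000 Ω = 91 × 10^6.
9 → white
1 → brown
Multiplier 10^6 → blue.
±10% tolerance → silver.

white, brown, blue, silver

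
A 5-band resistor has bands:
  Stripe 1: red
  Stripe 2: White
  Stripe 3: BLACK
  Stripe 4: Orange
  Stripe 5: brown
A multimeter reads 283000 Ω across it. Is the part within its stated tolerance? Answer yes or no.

Red → 2 (first significant figure)
White → 9 (second significant figure)
Black → 0 (third significant figure)
Orange → ×10^3 multiplier
Brown → ±1% tolerance
290 × 1000 = 290000 Ω
Allowed range: 287100 Ω to 292900 Ω.
283000 Ω lies outside that range.

no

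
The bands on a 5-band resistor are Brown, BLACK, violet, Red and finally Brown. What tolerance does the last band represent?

±1%

The last band, brown, is the tolerance band.
Brown corresponds to ±1%.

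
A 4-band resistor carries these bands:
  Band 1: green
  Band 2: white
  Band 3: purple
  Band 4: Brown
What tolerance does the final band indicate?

The last band, brown, is the tolerance band.
Brown corresponds to ±1%.

±1%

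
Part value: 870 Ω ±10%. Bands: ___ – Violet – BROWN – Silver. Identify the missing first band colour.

grey

870 Ω = 87 × 10^1.
The first band gives digit 8 of the significand, and 8 is grey.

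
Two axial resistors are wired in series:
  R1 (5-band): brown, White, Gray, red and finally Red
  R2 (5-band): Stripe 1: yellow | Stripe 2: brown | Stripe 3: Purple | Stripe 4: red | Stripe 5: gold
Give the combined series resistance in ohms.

61500 Ω

R1: brown, white, grey → 198; red ×10^2 → 19800 Ω.
R2: yellow, brown, violet → 417; red ×10^2 → 41700 Ω.
Series: 19800 + 41700 = 61500 Ω.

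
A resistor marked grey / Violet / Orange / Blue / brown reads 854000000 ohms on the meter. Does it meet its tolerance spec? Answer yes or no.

no

Grey → 8 (first significant figure)
Violet → 7 (second significant figure)
Orange → 3 (third significant figure)
Blue → ×10^6 multiplier
Brown → ±1% tolerance
873 × 1000000 = 873000000 Ω
Allowed range: 864270000 Ω to 881730000 Ω.
854000000 ohms lies outside that range.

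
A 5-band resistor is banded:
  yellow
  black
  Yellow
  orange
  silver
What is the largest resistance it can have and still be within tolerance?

Yellow → 4 (first significant figure)
Black → 0 (second significant figure)
Yellow → 4 (third significant figure)
Orange → ×10^3 multiplier
Silver → ±10% tolerance
404 × 1000 = 404000 Ω
Largest = 404000 × (1 + 10/100) = 444400 Ω.

444400 Ω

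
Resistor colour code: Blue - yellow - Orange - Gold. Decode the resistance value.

Blue → 6 (first significant figure)
Yellow → 4 (second significant figure)
Orange → ×10^3 multiplier
64 × 1000 = 64000 Ω

64000 Ω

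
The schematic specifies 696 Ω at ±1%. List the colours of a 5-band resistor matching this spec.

696 Ω = 696 × 10^0.
6 → blue
9 → white
6 → blue
Multiplier 10^0 → black.
±1% tolerance → brown.

blue, white, blue, black, brown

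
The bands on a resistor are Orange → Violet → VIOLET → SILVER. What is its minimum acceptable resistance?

Orange → 3 (first significant figure)
Violet → 7 (second significant figure)
Violet → ×10^7 multiplier
Silver → ±10% tolerance
37 × 10000000 = 370000000 Ω
Minimum = 370000000 × (1 − 10/100) = 333000000 Ω.

333000000 Ω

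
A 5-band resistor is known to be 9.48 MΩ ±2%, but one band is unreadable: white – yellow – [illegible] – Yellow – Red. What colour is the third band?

9480000 Ω = 948 × 10^4.
The third band gives digit 8 of the significand, and 8 is grey.

grey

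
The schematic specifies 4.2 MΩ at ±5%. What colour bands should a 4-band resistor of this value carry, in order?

4200000 Ω = 42 × 10^5.
4 → yellow
2 → red
Multiplier 10^5 → green.
±5% tolerance → gold.

yellow, red, green, gold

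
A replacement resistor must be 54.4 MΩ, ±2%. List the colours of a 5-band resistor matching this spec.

54400000 Ω = 544 × 10^5.
5 → green
4 → yellow
4 → yellow
Multiplier 10^5 → green.
±2% tolerance → red.

green, yellow, yellow, green, red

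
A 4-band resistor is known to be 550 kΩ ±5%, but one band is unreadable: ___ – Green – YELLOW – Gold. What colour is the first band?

green

550000 Ω = 55 × 10^4.
The first band gives digit 5 of the significand, and 5 is green.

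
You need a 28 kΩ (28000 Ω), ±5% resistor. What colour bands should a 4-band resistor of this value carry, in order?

red, grey, orange, gold

28000 Ω = 28 × 10^3.
2 → red
8 → grey
Multiplier 10^3 → orange.
±5% tolerance → gold.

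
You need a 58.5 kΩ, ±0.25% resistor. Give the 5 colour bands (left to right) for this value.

58500 Ω = 585 × 10^2.
5 → green
8 → grey
5 → green
Multiplier 10^2 → red.
±0.25% tolerance → blue.

green, grey, green, red, blue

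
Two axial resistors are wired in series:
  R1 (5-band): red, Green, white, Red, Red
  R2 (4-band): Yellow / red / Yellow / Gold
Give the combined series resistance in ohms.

445900 Ω

R1: red, green, white → 259; red ×10^2 → 25900 Ω.
R2: yellow, red → 42; yellow ×10^4 → 420000 Ω.
Series: 25900 + 420000 = 445900 Ω.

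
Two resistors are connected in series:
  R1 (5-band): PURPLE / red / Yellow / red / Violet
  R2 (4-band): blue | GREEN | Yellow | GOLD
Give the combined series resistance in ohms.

722400 Ω

R1: violet, red, yellow → 724; red ×10^2 → 72400 Ω.
R2: blue, green → 65; yellow ×10^4 → 650000 Ω.
Series: 72400 + 650000 = 722400 Ω.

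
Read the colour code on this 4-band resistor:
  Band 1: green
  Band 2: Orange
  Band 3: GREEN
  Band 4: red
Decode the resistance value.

5300000 Ω

Green → 5 (first significant figure)
Orange → 3 (second significant figure)
Green → ×10^5 multiplier
53 × 100000 = 5300000 Ω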